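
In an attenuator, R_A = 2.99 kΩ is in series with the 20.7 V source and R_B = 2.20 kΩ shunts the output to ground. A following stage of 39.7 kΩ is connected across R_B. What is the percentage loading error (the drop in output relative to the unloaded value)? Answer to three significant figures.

The divider's output (Thévenin) resistance is R_A‖R_B = 1.267 kΩ.
Fractional drop under load = R_th/(R_th + R_L) = 1.267 / (1.267 + 39.7) = 0.03094.
So the output falls by 3.09 %.

3.09 %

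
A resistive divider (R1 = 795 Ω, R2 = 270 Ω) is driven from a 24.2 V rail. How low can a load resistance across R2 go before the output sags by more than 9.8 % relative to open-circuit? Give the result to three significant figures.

R_L(min) ≈ 1.86 kΩ

Output resistance R_th = R1‖R2 = (795 × 270)/1065 = 201.5 Ω.
The fractional drop is R_th/(R_th + R_L); requiring this ≤ 0.0980 gives R_L ≥ R_th(1/0.0980 − 1) = 201.5 × 9.204 = 1.86 kΩ.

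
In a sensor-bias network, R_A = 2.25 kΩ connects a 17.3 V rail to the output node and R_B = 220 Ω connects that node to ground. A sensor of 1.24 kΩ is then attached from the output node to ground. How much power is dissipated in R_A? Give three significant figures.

Total resistance from the source is R_A + (R_B‖R_L) = 2437 Ω, so I = 17.3/2437 Ω = 7.099 mA.
P = I²·R_A = (7.099 mA)² × 2.25 kΩ = 113 mW.

P ≈ 113 mW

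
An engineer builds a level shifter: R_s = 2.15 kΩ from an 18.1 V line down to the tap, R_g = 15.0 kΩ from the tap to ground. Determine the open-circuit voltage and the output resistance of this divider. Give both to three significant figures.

V_th is the open-circuit tap voltage: 18.1 × 15.0/(2.15 + 15.0) = 15.8 V.
With the supply zeroed, R_s and R_g appear in parallel from the tap: R_th = R_s‖R_g = (2.15 × 15.0)/17.15 = 1.88 kΩ.

V_th = 15.8 V, R_th = 1.88 kΩ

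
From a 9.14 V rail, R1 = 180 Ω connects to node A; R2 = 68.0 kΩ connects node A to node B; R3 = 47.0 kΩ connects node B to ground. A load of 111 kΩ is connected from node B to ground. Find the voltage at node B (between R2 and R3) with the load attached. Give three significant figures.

V ≈ 2.98 V

At node B, R3 is in parallel with the load: R3‖R_L = 33020 Ω.
Below node A the resistance is R2 + (R3‖R_L) = 101000 Ω, so V_A = 9.14 × 101000/101200 = 9.124 V.
Then V_B = V_A × (R3‖R_L)/(R2 + R3‖R_L) = 9.124 × 33020/101000 = 2.98 V.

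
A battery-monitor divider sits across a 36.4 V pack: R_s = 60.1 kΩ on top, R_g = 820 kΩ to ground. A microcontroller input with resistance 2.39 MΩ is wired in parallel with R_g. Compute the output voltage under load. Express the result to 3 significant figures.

The load sits in parallel with R_g: R_g‖R_L = (820 × 2390) / (820 + 2390) = 610.5 kΩ.
V_out = 36.4 × 610.5 / (60.1 + 610.5) = 36.4 × 610.5/670.6 = 33.1 V.

V_out ≈ 33.1 V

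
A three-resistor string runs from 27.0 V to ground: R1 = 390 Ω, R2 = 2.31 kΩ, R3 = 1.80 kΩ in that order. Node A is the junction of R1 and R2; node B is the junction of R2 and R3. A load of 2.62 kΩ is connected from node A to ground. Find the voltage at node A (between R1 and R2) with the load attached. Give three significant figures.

V ≈ 21.7 V

Below node A the series string R2+R3 = 4110 Ω sits in parallel with the 2620 Ω load: 1600 Ω.
V_A = 27.0 × 1600/(390 + 1600) = 21.7 V.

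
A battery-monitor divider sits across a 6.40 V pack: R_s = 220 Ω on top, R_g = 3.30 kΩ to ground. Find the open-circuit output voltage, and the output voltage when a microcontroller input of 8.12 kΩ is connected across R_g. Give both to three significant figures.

Open-circuit: V = 6.40 × 3300/(220 + 3300) = 6.00 V.
With the load, R_g becomes R_g‖R_L = 2346 Ω, so V = 6.40 × 2346/2566 = 5.85 V.

Unloaded: 6.00 V; loaded: 5.85 V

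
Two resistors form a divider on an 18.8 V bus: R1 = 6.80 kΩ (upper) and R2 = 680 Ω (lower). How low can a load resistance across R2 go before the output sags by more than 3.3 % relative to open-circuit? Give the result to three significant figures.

R_L(min) ≈ 18.1 kΩ

Output resistance R_th = R1‖R2 = (6800 × 680)/7480 = 618.2 Ω.
The fractional drop is R_th/(R_th + R_L); requiring this ≤ 0.0330 gives R_L ≥ R_th(1/0.0330 − 1) = 618.2 × 29.30 = 18.1 kΩ.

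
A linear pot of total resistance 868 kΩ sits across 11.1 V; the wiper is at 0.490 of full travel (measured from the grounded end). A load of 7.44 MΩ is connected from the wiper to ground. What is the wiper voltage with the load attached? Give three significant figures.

The wiper splits the pot into (1−α)R = 442.7 kΩ above and αR = 425.3 kΩ below.
Lower section ‖ load = 402.3 kΩ.
V_wiper = 11.1 × 402.3/(442.7 + 402.3) = 5.28 V.

V ≈ 5.28 V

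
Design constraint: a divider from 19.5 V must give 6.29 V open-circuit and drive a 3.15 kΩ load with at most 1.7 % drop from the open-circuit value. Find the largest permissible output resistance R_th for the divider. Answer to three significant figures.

Loading drop = R_th/(R_th + R_L) ≤ 0.0170, so R_th ≤ R_L · ε/(1−ε) = 3.15 kΩ × 0.0170/0.9830 = 54.5 Ω.

R_th ≤ 54.5 Ω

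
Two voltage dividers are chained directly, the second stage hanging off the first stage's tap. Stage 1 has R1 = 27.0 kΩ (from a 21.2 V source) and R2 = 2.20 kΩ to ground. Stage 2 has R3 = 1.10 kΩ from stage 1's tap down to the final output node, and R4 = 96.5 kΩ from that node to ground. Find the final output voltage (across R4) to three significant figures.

Stage 2 presents R3+R4 = 97.60 kΩ as a load on stage 1's tap.
Stage 1's lower leg becomes R2‖(R3+R4) = 2.152 kΩ, so V_mid = 21.2 × 2.152/29.15 = 1.565 V.
Stage 2 is itself unloaded: V_out = V_mid × R4/(R3+R4) = 1.565 × 96.5/97.60 = 1.55 V.

V_out ≈ 1.55 V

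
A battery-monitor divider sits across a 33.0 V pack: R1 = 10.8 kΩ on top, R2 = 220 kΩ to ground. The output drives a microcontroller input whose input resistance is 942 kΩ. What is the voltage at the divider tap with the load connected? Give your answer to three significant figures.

The load sits in parallel with R2: R2‖R_L = (220 × 942) / (220 + 942) = 178.3 kΩ.
V_out = 33.0 × 178.3 / (10.8 + 178.3) = 33.0 × 178.3/189.1 = 31.1 V.
(Unloaded it would have been 31.5 V.)

V_out ≈ 31.1 V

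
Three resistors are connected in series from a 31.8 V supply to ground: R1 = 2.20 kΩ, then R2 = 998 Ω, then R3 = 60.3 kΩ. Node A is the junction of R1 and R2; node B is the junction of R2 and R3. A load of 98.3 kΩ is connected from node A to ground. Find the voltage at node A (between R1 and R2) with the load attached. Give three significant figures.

V ≈ 30.0 V

Below node A the series string R2+R3 = 61300 Ω sits in parallel with the 98300 Ω load: 37750 Ω.
V_A = 31.8 × 37750/(2200 + 37750) = 30.0 V.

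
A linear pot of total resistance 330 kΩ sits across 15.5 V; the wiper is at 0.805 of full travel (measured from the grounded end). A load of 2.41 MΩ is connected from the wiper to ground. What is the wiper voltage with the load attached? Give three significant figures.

V ≈ 12.2 V

The wiper splits the pot into (1−α)R = 64.35 kΩ above and αR = 265.6 kΩ below.
Lower section ‖ load = 239.3 kΩ.
V_wiper = 15.5 × 239.3/(64.35 + 239.3) = 12.2 V.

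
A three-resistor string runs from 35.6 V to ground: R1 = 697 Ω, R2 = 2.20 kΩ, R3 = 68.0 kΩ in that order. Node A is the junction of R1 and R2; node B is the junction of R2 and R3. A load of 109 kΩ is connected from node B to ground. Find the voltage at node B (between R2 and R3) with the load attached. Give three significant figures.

At node B, R3 is in parallel with the load: R3‖R_L = 41880 Ω.
Below node A the resistance is R2 + (R3‖R_L) = 44080 Ω, so V_A = 35.6 × 44080/44770 = 35.05 V.
Then V_B = V_A × (R3‖R_L)/(R2 + R3‖R_L) = 35.05 × 41880/44080 = 33.3 V.

V ≈ 33.3 V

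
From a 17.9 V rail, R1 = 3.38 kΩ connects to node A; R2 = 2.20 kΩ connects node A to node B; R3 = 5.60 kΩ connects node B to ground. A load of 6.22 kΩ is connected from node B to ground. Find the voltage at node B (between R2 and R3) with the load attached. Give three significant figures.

At node B, R3 is in parallel with the load: R3‖R_L = 2.947 kΩ.
Below node A the resistance is R2 + (R3‖R_L) = 5.147 kΩ, so V_A = 17.9 × 5.147/8.527 = 10.80 V.
Then V_B = V_A × (R3‖R_L)/(R2 + R3‖R_L) = 10.80 × 2.947/5.147 = 6.19 V.

V ≈ 6.19 V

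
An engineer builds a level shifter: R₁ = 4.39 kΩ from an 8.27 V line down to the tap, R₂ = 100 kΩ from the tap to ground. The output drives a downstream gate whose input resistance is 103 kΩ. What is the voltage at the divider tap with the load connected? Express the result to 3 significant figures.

The load sits in parallel with R₂: R₂‖R_L = (100 × 103) / (100 + 103) = 50.74 kΩ.
V_out = 8.27 × 50.74 / (4.39 + 50.74) = 8.27 × 50.74/55.13 = 7.61 V.

V_out ≈ 7.61 V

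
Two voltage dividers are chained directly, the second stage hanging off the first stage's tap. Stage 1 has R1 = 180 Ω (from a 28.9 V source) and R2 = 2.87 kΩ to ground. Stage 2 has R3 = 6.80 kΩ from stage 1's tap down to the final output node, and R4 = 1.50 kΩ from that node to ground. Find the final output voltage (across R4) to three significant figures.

V_out ≈ 4.82 V

Stage 2 presents R3+R4 = 8300 Ω as a load on stage 1's tap.
Stage 1's lower leg becomes R2‖(R3+R4) = 2133 Ω, so V_mid = 28.9 × 2133/2313 = 26.65 V.
Stage 2 is itself unloaded: V_out = V_mid × R4/(R3+R4) = 26.65 × 1500/8300 = 4.82 V.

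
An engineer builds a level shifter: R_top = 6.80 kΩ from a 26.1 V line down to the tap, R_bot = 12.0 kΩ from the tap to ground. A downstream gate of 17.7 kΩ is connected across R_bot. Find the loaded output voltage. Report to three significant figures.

The load sits in parallel with R_bot: R_bot‖R_L = (12.0 × 17.7) / (12.0 + 17.7) = 7.152 kΩ.
V_out = 26.1 × 7.152 / (6.80 + 7.152) = 26.1 × 7.152/13.95 = 13.4 V.
(Unloaded it would have been 16.7 V.)

V_out ≈ 13.4 V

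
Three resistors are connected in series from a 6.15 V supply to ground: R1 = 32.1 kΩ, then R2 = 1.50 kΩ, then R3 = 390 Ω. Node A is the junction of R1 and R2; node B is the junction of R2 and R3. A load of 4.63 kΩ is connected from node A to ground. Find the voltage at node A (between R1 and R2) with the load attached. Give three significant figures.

Below node A the series string R2+R3 = 1890 Ω sits in parallel with the 4630 Ω load: 1342 Ω.
V_A = 6.15 × 1342/(32100 + 1342) = 0.247 V.

V ≈ 0.247 V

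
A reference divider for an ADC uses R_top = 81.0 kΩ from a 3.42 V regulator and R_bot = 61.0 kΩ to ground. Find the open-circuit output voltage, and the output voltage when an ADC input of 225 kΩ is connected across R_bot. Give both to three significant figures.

Open-circuit: V = 3.42 × 61.0/(81.0 + 61.0) = 1.47 V.
With the load, R_bot becomes R_bot‖R_L = 47.99 kΩ, so V = 3.42 × 47.99/129.0 = 1.27 V.

Unloaded: 1.47 V; loaded: 1.27 V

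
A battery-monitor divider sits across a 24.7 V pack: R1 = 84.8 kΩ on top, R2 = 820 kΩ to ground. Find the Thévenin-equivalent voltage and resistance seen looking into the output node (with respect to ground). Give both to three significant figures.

V_th = 22.4 V, R_th = 76.9 kΩ

V_th is the open-circuit tap voltage: 24.7 × 820/(84.8 + 820) = 22.4 V.
With the supply zeroed, R1 and R2 appear in parallel from the tap: R_th = R1‖R2 = (84.8 × 820)/904.8 = 76.9 kΩ.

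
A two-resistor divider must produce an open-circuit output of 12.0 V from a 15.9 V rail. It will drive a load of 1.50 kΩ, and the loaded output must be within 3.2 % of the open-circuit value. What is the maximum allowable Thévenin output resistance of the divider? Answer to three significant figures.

Loading drop = R_th/(R_th + R_L) ≤ 0.0320, so R_th ≤ R_L · ε/(1−ε) = 1.50 kΩ × 0.0320/0.9680 = 49.6 Ω.
(Any R1, R2 with R2/(R1+R2) = 0.755 and R1‖R2 ≤ 49.6 Ω will meet the spec.)

R_th ≤ 49.6 Ω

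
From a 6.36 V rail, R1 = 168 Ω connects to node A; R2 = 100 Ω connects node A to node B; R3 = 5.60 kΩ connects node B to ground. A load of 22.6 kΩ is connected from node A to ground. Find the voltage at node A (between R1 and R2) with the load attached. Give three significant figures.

Below node A the series string R2+R3 = 5700 Ω sits in parallel with the 22600 Ω load: 4552 Ω.
V_A = 6.36 × 4552/(168 + 4552) = 6.13 V.

V ≈ 6.13 V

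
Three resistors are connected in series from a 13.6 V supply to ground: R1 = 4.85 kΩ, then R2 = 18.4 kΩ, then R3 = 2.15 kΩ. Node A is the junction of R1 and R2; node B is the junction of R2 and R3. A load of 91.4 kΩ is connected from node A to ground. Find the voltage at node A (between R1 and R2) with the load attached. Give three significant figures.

Below node A the series string R2+R3 = 20.55 kΩ sits in parallel with the 91.4 kΩ load: 16.78 kΩ.
V_A = 13.6 × 16.78/(4.85 + 16.78) = 10.6 V.

V ≈ 10.6 V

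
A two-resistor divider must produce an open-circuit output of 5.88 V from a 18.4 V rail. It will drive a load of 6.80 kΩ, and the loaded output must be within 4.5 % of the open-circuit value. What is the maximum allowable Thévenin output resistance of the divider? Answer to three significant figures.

Loading drop = R_th/(R_th + R_L) ≤ 0.0450, so R_th ≤ R_L · ε/(1−ε) = 6.80 kΩ × 0.0450/0.9550 = 320 Ω.
(Any R1, R2 with R2/(R1+R2) = 0.320 and R1‖R2 ≤ 320 Ω will meet the spec.)

R_th ≤ 320 Ω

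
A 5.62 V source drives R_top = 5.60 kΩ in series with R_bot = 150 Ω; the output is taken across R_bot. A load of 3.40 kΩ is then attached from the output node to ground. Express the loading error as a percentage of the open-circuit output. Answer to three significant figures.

4.12 %

The divider's output (Thévenin) resistance is R_top‖R_bot = 146.1 Ω.
Fractional drop under load = R_th/(R_th + R_L) = 146.1 / (146.1 + 3400) = 0.04120.
So the output falls by 4.12 %.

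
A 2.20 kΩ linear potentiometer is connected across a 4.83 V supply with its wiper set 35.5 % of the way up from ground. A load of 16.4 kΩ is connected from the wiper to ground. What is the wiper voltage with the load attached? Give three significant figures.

The wiper splits the pot into (1−α)R = 1419 Ω above and αR = 781.0 Ω below.
Lower section ‖ load = 745.5 Ω.
V_wiper = 4.83 × 745.5/(1419 + 745.5) = 1.66 V.

V ≈ 1.66 V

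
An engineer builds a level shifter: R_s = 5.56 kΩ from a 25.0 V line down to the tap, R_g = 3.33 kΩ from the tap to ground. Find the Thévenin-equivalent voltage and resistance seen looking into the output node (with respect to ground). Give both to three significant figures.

V_th = 9.36 V, R_th = 2.08 kΩ

V_th is the open-circuit tap voltage: 25.0 × 3.33/(5.56 + 3.33) = 9.36 V.
With the supply zeroed, R_s and R_g appear in parallel from the tap: R_th = R_s‖R_g = (5.56 × 3.33)/8.890 = 2.08 kΩ.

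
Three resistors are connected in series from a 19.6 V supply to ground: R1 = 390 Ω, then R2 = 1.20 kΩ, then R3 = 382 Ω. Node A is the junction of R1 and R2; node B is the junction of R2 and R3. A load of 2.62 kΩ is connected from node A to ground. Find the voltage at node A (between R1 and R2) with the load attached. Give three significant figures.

Below node A the series string R2+R3 = 1582 Ω sits in parallel with the 2620 Ω load: 986.4 Ω.
V_A = 19.6 × 986.4/(390 + 986.4) = 14.0 V.

V ≈ 14.0 V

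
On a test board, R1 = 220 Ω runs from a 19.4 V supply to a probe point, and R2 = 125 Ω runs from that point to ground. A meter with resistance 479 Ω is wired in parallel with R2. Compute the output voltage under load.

The load sits in parallel with R2: R2‖R_L = (125 × 479) / (125 + 479) = 99.13 Ω.
V_out = 19.4 × 99.13 / (220 + 99.13) = 19.4 × 99.13/319.1 = 6.03 V.
(Unloaded it would have been 7.03 V.)

V_out ≈ 6.03 V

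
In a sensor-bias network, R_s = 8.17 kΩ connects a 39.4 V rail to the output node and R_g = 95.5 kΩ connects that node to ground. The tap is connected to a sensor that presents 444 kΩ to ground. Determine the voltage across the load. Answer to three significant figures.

The load sits in parallel with R_g: R_g‖R_L = (95.5 × 444) / (95.5 + 444) = 78.59 kΩ.
V_out = 39.4 × 78.59 / (8.17 + 78.59) = 39.4 × 78.59/86.76 = 35.7 V.

V_out ≈ 35.7 V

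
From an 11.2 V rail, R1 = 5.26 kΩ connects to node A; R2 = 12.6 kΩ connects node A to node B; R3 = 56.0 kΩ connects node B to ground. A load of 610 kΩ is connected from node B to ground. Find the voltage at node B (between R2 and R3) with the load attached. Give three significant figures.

At node B, R3 is in parallel with the load: R3‖R_L = 51.29 kΩ.
Below node A the resistance is R2 + (R3‖R_L) = 63.89 kΩ, so V_A = 11.2 × 63.89/69.15 = 10.35 V.
Then V_B = V_A × (R3‖R_L)/(R2 + R3‖R_L) = 10.35 × 51.29/63.89 = 8.31 V.

V ≈ 8.31 V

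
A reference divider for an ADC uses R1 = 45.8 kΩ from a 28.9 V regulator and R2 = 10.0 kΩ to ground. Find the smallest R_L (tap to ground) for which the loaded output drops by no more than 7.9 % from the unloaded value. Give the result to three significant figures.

R_L(min) ≈ 95.7 kΩ

Output resistance R_th = R1‖R2 = (45.8 × 10.0)/55.80 = 8.208 kΩ.
The fractional drop is R_th/(R_th + R_L); requiring this ≤ 0.0790 gives R_L ≥ R_th(1/0.0790 − 1) = 8.208 × 11.66 = 95.7 kΩ.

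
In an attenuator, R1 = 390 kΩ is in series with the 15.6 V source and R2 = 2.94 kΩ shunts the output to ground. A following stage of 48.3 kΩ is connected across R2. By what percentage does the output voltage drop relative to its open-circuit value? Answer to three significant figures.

5.70 %

The divider's output (Thévenin) resistance is R1‖R2 = 2.918 kΩ.
Fractional drop under load = R_th/(R_th + R_L) = 2.918 / (2.918 + 48.3) = 0.05697.
So the output falls by 5.70 %.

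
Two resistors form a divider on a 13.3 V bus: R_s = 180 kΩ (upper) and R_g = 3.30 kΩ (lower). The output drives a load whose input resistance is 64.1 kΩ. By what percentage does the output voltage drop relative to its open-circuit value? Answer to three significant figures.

The divider's output (Thévenin) resistance is R_s‖R_g = 3.241 kΩ.
Fractional drop under load = R_th/(R_th + R_L) = 3.241 / (3.241 + 64.1) = 0.04812.
So the output falls by 4.81 %.

4.81 %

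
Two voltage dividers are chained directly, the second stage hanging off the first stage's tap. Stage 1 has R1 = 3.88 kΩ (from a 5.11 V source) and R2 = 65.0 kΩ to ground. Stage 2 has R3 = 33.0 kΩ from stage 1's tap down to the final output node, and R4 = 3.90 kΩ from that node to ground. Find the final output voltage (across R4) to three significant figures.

Stage 2 presents R3+R4 = 36.90 kΩ as a load on stage 1's tap.
Stage 1's lower leg becomes R2‖(R3+R4) = 23.54 kΩ, so V_mid = 5.11 × 23.54/27.42 = 4.387 V.
Stage 2 is itself unloaded: V_out = V_mid × R4/(R3+R4) = 4.387 × 3.90/36.90 = 0.464 V.

V_out ≈ 0.464 V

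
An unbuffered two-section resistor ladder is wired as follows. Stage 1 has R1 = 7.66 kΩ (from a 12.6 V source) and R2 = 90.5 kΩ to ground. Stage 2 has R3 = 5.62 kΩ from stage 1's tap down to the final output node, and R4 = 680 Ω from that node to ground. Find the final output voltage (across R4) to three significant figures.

Stage 2 presents R3+R4 = 6300 Ω as a load on stage 1's tap.
Stage 1's lower leg becomes R2‖(R3+R4) = 5890 Ω, so V_mid = 12.6 × 5890/13550 = 5.477 V.
Stage 2 is itself unloaded: V_out = V_mid × R4/(R3+R4) = 5.477 × 680/6300 = 0.591 V.

V_out ≈ 0.591 V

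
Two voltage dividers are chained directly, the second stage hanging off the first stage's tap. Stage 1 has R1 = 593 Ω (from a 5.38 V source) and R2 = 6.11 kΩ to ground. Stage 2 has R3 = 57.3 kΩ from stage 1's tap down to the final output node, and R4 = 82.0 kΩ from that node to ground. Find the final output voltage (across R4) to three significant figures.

V_out ≈ 2.88 V

Stage 2 presents R3+R4 = 139300 Ω as a load on stage 1's tap.
Stage 1's lower leg becomes R2‖(R3+R4) = 5853 Ω, so V_mid = 5.38 × 5853/6446 = 4.885 V.
Stage 2 is itself unloaded: V_out = V_mid × R4/(R3+R4) = 4.885 × 82000/139300 = 2.88 V.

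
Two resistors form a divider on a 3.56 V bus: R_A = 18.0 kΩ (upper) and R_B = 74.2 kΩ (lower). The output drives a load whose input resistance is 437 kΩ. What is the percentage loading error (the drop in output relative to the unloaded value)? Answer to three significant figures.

3.21 %

The divider's output (Thévenin) resistance is R_A‖R_B = 14.49 kΩ.
Fractional drop under load = R_th/(R_th + R_L) = 14.49 / (14.49 + 437) = 0.03208.
So the output falls by 3.21 %.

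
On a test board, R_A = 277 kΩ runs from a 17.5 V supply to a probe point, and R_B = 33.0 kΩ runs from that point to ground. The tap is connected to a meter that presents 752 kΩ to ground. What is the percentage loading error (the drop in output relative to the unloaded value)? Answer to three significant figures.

3.77 %

The divider's output (Thévenin) resistance is R_A‖R_B = 29.49 kΩ.
Fractional drop under load = R_th/(R_th + R_L) = 29.49 / (29.49 + 752) = 0.03773.
So the output falls by 3.77 %.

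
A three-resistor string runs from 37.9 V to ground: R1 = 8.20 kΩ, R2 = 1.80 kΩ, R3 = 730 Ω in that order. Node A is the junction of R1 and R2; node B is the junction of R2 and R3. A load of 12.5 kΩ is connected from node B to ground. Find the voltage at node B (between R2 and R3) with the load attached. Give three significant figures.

At node B, R3 is in parallel with the load: R3‖R_L = 689.7 Ω.
Below node A the resistance is R2 + (R3‖R_L) = 2490 Ω, so V_A = 37.9 × 2490/10690 = 8.827 V.
Then V_B = V_A × (R3‖R_L)/(R2 + R3‖R_L) = 8.827 × 689.7/2490 = 2.45 V.

V ≈ 2.45 V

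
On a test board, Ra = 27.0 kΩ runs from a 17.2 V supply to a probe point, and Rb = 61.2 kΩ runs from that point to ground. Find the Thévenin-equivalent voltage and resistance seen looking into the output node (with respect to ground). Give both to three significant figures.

V_th = 11.9 V, R_th = 18.7 kΩ

V_th is the open-circuit tap voltage: 17.2 × 61.2/(27.0 + 61.2) = 11.9 V.
With the supply zeroed, Ra and Rb appear in parallel from the tap: R_th = Ra‖Rb = (27.0 × 61.2)/88.20 = 18.7 kΩ.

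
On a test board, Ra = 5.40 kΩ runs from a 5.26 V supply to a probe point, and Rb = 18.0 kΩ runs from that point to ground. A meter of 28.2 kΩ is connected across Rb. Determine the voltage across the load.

The load sits in parallel with Rb: Rb‖R_L = (18.0 × 28.2) / (18.0 + 28.2) = 10.99 kΩ.
V_out = 5.26 × 10.99 / (5.40 + 10.99) = 5.26 × 10.99/16.39 = 3.53 V.

V_out ≈ 3.53 V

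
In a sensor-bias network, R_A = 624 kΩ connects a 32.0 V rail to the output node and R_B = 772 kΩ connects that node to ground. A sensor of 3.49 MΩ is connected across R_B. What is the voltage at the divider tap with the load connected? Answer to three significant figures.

V_out ≈ 16.1 V

The load sits in parallel with R_B: R_B‖R_L = (772 × 3490) / (772 + 3490) = 632.2 kΩ.
V_out = 32.0 × 632.2 / (624 + 632.2) = 32.0 × 632.2/1256 = 16.1 V.
(Unloaded it would have been 17.7 V.)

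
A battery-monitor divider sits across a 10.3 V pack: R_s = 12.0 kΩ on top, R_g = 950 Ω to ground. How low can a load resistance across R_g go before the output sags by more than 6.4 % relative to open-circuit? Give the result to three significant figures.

Output resistance R_th = R_s‖R_g = (12000 × 950)/12950 = 880.3 Ω.
The fractional drop is R_th/(R_th + R_L); requiring this ≤ 0.0640 gives R_L ≥ R_th(1/0.0640 − 1) = 880.3 × 14.62 = 12.9 kΩ.

R_L(min) ≈ 12.9 kΩ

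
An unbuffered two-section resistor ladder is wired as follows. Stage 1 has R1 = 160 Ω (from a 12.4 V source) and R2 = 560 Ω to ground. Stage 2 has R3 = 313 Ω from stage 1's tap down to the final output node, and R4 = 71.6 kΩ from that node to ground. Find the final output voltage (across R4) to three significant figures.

Stage 2 presents R3+R4 = 71910 Ω as a load on stage 1's tap.
Stage 1's lower leg becomes R2‖(R3+R4) = 555.7 Ω, so V_mid = 12.4 × 555.7/715.7 = 9.628 V.
Stage 2 is itself unloaded: V_out = V_mid × R4/(R3+R4) = 9.628 × 71600/71910 = 9.59 V.

V_out ≈ 9.59 V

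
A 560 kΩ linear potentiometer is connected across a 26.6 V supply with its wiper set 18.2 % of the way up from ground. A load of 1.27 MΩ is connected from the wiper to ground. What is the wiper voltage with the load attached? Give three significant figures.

The wiper splits the pot into (1−α)R = 458.1 kΩ above and αR = 101.9 kΩ below.
Lower section ‖ load = 94.35 kΩ.
V_wiper = 26.6 × 94.35/(458.1 + 94.35) = 4.54 V.

V ≈ 4.54 V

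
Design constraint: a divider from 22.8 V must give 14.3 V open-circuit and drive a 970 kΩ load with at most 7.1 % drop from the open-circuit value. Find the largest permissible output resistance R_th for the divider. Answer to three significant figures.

Loading drop = R_th/(R_th + R_L) ≤ 0.0710, so R_th ≤ R_L · ε/(1−ε) = 970 kΩ × 0.0710/0.9290 = 74.1 kΩ.
(Any R1, R2 with R2/(R1+R2) = 0.627 and R1‖R2 ≤ 74.1 kΩ will meet the spec.)

R_th ≤ 74.1 kΩ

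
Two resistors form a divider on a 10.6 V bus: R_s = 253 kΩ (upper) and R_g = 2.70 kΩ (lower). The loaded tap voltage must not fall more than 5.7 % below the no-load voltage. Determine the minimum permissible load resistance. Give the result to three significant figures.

Output resistance R_th = R_s‖R_g = (253 × 2.70)/255.7 = 2.671 kΩ.
The fractional drop is R_th/(R_th + R_L); requiring this ≤ 0.0570 gives R_L ≥ R_th(1/0.0570 − 1) = 2.671 × 16.54 = 44.2 kΩ.

R_L(min) ≈ 44.2 kΩ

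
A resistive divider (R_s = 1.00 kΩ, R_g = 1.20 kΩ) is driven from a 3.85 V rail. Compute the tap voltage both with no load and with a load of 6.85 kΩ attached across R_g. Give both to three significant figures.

Open-circuit: V = 3.85 × 1.20/(1.00 + 1.20) = 2.10 V.
With the load, R_g becomes R_g‖R_L = 1.021 kΩ, so V = 3.85 × 1.021/2.021 = 1.95 V.

Unloaded: 2.10 V; loaded: 1.95 V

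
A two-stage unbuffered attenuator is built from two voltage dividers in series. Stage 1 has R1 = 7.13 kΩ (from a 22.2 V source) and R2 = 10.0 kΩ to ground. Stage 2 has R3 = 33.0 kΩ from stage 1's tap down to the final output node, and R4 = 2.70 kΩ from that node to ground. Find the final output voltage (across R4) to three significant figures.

V_out ≈ 0.878 V

Stage 2 presents R3+R4 = 35.70 kΩ as a load on stage 1's tap.
Stage 1's lower leg becomes R2‖(R3+R4) = 7.812 kΩ, so V_mid = 22.2 × 7.812/14.94 = 11.61 V.
Stage 2 is itself unloaded: V_out = V_mid × R4/(R3+R4) = 11.61 × 2.70/35.70 = 0.878 V.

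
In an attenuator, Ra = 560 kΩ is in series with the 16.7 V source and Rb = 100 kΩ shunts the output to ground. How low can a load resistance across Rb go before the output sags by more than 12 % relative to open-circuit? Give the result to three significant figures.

R_L(min) ≈ 622 kΩ

Output resistance R_th = Ra‖Rb = (560 × 100)/660.0 = 84.85 kΩ.
The fractional drop is R_th/(R_th + R_L); requiring this ≤ 0.120 gives R_L ≥ R_th(1/0.120 − 1) = 84.85 × 7.333 = 622 kΩ.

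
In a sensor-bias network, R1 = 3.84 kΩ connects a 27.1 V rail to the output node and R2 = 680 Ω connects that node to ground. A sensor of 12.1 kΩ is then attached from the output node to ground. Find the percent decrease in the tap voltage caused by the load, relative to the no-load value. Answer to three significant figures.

4.56 %

The divider's output (Thévenin) resistance is R1‖R2 = 577.7 Ω.
Fractional drop under load = R_th/(R_th + R_L) = 577.7 / (577.7 + 12100) = 0.04557.
So the output falls by 4.56 %.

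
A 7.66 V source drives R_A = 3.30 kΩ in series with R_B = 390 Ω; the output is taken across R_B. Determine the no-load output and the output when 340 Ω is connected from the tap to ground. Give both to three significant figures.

Unloaded: 0.810 V; loaded: 0.400 V

Open-circuit: V = 7.66 × 390/(3300 + 390) = 0.810 V.
With the load, R_B becomes R_B‖R_L = 181.6 Ω, so V = 7.66 × 181.6/3482 = 0.400 V.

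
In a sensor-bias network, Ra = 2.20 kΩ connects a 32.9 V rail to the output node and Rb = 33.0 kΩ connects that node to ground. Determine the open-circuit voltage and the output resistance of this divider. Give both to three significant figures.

V_th is the open-circuit tap voltage: 32.9 × 33.0/(2.20 + 33.0) = 30.8 V.
With the supply zeroed, Ra and Rb appear in parallel from the tap: R_th = Ra‖Rb = (2.20 × 33.0)/35.20 = 2.06 kΩ.

V_th = 30.8 V, R_th = 2.06 kΩ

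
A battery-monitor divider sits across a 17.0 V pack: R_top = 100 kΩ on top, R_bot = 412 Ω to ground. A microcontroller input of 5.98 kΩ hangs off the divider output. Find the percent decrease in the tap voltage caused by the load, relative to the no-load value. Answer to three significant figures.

6.42 %

The divider's output (Thévenin) resistance is R_top‖R_bot = 410.3 Ω.
Fractional drop under load = R_th/(R_th + R_L) = 410.3 / (410.3 + 5980) = 0.06421.
So the output falls by 6.42 %.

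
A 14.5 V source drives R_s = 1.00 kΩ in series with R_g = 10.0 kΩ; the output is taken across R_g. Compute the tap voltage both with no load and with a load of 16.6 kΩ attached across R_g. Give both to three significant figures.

Unloaded: 13.2 V; loaded: 12.5 V

Open-circuit: V = 14.5 × 10.0/(1.00 + 10.0) = 13.2 V.
With the load, R_g becomes R_g‖R_L = 6.241 kΩ, so V = 14.5 × 6.241/7.241 = 12.5 V.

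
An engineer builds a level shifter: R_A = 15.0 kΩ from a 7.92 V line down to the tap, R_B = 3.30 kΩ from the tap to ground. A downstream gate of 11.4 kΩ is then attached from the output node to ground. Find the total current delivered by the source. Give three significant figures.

R_B‖R_L = 2.559 kΩ, so the source sees R_A + R_B‖R_L = 17.56 kΩ.
I = 7.92 V / 17.56 kΩ = 0.451 mA.

I ≈ 0.451 mA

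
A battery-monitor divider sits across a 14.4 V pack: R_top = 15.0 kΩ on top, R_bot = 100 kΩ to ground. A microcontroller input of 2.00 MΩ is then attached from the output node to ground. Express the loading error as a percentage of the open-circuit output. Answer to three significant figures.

0.648 %

The divider's output (Thévenin) resistance is R_top‖R_bot = 13.04 kΩ.
Fractional drop under load = R_th/(R_th + R_L) = 13.04 / (13.04 + 2000) = 0.006479.
So the output falls by 0.648 %.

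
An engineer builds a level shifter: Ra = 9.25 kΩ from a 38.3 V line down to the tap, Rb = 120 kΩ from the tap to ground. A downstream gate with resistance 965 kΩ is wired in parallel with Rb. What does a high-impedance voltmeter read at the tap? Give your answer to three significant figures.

V_out ≈ 35.2 V

The load sits in parallel with Rb: Rb‖R_L = (120 × 965) / (120 + 965) = 106.7 kΩ.
V_out = 38.3 × 106.7 / (9.25 + 106.7) = 38.3 × 106.7/116.0 = 35.2 V.
(Unloaded it would have been 35.6 V.)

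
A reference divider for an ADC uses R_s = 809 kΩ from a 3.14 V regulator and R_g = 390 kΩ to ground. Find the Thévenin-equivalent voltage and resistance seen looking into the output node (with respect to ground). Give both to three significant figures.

V_th is the open-circuit tap voltage: 3.14 × 390/(809 + 390) = 1.02 V.
With the supply zeroed, R_s and R_g appear in parallel from the tap: R_th = R_s‖R_g = (809 × 390)/1199 = 263 kΩ.

V_th = 1.02 V, R_th = 263 kΩ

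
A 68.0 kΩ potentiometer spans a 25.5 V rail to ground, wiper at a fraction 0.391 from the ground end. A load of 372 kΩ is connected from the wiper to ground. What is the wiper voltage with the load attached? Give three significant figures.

V ≈ 9.55 V

The wiper splits the pot into (1−α)R = 41.41 kΩ above and αR = 26.59 kΩ below.
Lower section ‖ load = 24.81 kΩ.
V_wiper = 25.5 × 24.81/(41.41 + 24.81) = 9.55 V.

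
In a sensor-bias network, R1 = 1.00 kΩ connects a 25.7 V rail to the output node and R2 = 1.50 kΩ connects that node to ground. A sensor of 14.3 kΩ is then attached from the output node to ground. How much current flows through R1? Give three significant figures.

I ≈ 10.9 mA

R2‖R_L = 1.358 kΩ, so the source sees R1 + R2‖R_L = 2.358 kΩ.
I = 25.7 V / 2.358 kΩ = 10.9 mA.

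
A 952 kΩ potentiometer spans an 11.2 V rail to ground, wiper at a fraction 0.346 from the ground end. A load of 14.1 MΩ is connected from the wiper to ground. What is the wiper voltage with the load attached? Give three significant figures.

V ≈ 3.82 V

The wiper splits the pot into (1−α)R = 622.6 kΩ above and αR = 329.4 kΩ below.
Lower section ‖ load = 321.9 kΩ.
V_wiper = 11.2 × 321.9/(622.6 + 321.9) = 3.82 V.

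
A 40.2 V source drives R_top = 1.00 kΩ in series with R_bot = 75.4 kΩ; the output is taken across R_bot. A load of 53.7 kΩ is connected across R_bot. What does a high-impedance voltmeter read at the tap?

V_out ≈ 39.0 V

The load sits in parallel with R_bot: R_bot‖R_L = (75.4 × 53.7) / (75.4 + 53.7) = 31.36 kΩ.
V_out = 40.2 × 31.36 / (1.00 + 31.36) = 40.2 × 31.36/32.36 = 39.0 V.
(Unloaded it would have been 39.7 V.)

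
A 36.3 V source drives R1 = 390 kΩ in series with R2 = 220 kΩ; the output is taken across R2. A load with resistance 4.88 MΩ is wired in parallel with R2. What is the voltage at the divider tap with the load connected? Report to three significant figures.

The load sits in parallel with R2: R2‖R_L = (220 × 4880) / (220 + 4880) = 210.5 kΩ.
V_out = 36.3 × 210.5 / (390 + 210.5) = 36.3 × 210.5/600.5 = 12.7 V.
(Unloaded it would have been 13.1 V.)

V_out ≈ 12.7 V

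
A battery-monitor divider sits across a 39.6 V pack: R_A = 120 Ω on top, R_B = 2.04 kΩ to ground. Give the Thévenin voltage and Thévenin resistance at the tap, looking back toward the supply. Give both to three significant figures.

V_th is the open-circuit tap voltage: 39.6 × 2040/(120 + 2040) = 37.4 V.
With the supply zeroed, R_A and R_B appear in parallel from the tap: R_th = R_A‖R_B = (120 × 2040)/2160 = 113 Ω.

V_th = 37.4 V, R_th = 113 Ω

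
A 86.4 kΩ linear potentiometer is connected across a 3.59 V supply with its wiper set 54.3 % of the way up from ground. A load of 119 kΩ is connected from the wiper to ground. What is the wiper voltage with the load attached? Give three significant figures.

V ≈ 1.65 V

The wiper splits the pot into (1−α)R = 39.48 kΩ above and αR = 46.92 kΩ below.
Lower section ‖ load = 33.65 kΩ.
V_wiper = 3.59 × 33.65/(39.48 + 33.65) = 1.65 V.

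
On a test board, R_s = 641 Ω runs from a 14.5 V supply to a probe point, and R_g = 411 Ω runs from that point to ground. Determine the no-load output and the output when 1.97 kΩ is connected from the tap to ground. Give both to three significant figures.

Unloaded: 5.66 V; loaded: 5.03 V

Open-circuit: V = 14.5 × 411/(641 + 411) = 5.66 V.
With the load, R_g becomes R_g‖R_L = 340.1 Ω, so V = 14.5 × 340.1/981.1 = 5.03 V.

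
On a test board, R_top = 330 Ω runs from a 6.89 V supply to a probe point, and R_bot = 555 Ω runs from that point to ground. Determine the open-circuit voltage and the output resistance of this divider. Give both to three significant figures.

V_th = 4.32 V, R_th = 207 Ω

V_th is the open-circuit tap voltage: 6.89 × 555/(330 + 555) = 4.32 V.
With the supply zeroed, R_top and R_bot appear in parallel from the tap: R_th = R_top‖R_bot = (330 × 555)/885.0 = 207 Ω.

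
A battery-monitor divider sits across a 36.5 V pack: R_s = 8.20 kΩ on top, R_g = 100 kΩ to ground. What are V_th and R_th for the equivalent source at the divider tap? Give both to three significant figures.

V_th = 33.7 V, R_th = 7.58 kΩ

V_th is the open-circuit tap voltage: 36.5 × 100/(8.20 + 100) = 33.7 V.
With the supply zeroed, R_s and R_g appear in parallel from the tap: R_th = R_s‖R_g = (8.20 × 100)/108.2 = 7.58 kΩ.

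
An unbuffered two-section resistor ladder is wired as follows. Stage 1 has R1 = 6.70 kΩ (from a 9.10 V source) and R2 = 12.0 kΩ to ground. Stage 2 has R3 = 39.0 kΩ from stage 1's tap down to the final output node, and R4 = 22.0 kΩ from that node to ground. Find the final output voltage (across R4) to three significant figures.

Stage 2 presents R3+R4 = 61.00 kΩ as a load on stage 1's tap.
Stage 1's lower leg becomes R2‖(R3+R4) = 10.03 kΩ, so V_mid = 9.10 × 10.03/16.73 = 5.455 V.
Stage 2 is itself unloaded: V_out = V_mid × R4/(R3+R4) = 5.455 × 22.0/61.00 = 1.97 V.

V_out ≈ 1.97 V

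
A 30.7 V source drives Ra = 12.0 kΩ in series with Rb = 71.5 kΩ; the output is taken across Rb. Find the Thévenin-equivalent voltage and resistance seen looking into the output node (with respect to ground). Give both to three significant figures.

V_th = 26.3 V, R_th = 10.3 kΩ

V_th is the open-circuit tap voltage: 30.7 × 71.5/(12.0 + 71.5) = 26.3 V.
With the supply zeroed, Ra and Rb appear in parallel from the tap: R_th = Ra‖Rb = (12.0 × 71.5)/83.50 = 10.3 kΩ.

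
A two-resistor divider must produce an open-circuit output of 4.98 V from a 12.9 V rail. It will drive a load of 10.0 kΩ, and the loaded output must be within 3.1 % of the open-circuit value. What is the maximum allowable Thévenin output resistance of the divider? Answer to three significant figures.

Loading drop = R_th/(R_th + R_L) ≤ 0.0310, so R_th ≤ R_L · ε/(1−ε) = 10.0 kΩ × 0.0310/0.9690 = 320 Ω.
(Any R1, R2 with R2/(R1+R2) = 0.386 and R1‖R2 ≤ 320 Ω will meet the spec.)

R_th ≤ 320 Ω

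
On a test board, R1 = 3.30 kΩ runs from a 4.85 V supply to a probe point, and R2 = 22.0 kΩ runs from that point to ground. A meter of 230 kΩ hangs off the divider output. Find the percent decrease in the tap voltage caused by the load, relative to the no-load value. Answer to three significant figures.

1.23 %

The divider's output (Thévenin) resistance is R1‖R2 = 2.870 kΩ.
Fractional drop under load = R_th/(R_th + R_L) = 2.870 / (2.870 + 230) = 0.01232.
So the output falls by 1.23 %.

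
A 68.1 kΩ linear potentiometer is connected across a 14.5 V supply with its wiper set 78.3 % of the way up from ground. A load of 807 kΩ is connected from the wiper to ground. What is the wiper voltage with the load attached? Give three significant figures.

V ≈ 11.2 V

The wiper splits the pot into (1−α)R = 14.78 kΩ above and αR = 53.32 kΩ below.
Lower section ‖ load = 50.02 kΩ.
V_wiper = 14.5 × 50.02/(14.78 + 50.02) = 11.2 V.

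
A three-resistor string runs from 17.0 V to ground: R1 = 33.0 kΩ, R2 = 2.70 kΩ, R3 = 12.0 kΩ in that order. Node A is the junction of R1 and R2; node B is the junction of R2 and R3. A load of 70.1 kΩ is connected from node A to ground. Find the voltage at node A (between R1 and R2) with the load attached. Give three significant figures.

V ≈ 4.58 V

Below node A the series string R2+R3 = 14.70 kΩ sits in parallel with the 70.1 kΩ load: 12.15 kΩ.
V_A = 17.0 × 12.15/(33.0 + 12.15) = 4.58 V.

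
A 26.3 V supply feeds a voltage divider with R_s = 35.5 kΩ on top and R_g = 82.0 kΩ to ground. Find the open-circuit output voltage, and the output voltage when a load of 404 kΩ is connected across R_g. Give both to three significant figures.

Open-circuit: V = 26.3 × 82.0/(35.5 + 82.0) = 18.4 V.
With the load, R_g becomes R_g‖R_L = 68.16 kΩ, so V = 26.3 × 68.16/103.7 = 17.3 V.

Unloaded: 18.4 V; loaded: 17.3 V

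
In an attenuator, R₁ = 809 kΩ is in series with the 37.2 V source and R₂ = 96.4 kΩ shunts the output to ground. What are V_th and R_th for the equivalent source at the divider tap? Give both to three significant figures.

V_th is the open-circuit tap voltage: 37.2 × 96.4/(809 + 96.4) = 3.96 V.
With the supply zeroed, R₁ and R₂ appear in parallel from the tap: R_th = R₁‖R₂ = (809 × 96.4)/905.4 = 86.1 kΩ.

V_th = 3.96 V, R_th = 86.1 kΩ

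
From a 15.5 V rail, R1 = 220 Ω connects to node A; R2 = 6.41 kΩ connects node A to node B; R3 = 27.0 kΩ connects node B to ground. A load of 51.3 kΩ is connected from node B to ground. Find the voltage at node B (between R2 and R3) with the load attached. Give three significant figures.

At node B, R3 is in parallel with the load: R3‖R_L = 17690 Ω.
Below node A the resistance is R2 + (R3‖R_L) = 24100 Ω, so V_A = 15.5 × 24100/24320 = 15.36 V.
Then V_B = V_A × (R3‖R_L)/(R2 + R3‖R_L) = 15.36 × 17690/24100 = 11.3 V.

V ≈ 11.3 V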